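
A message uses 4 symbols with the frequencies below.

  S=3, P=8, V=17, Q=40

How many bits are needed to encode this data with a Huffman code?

Build the Huffman tree bottom-up:
merge S(3) and P(8): 11
merge 11 and V(17): 28
merge 28 and Q(40): 68
Total encoded bits = sum of merged weights = 11 + 28 + 68 = 107.

107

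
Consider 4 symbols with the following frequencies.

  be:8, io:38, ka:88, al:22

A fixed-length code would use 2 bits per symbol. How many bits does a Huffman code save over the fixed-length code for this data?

58

Fixed-length: 2 bits × 156 symbols = 312 bits.
Huffman merges:
be(8) + al(22) → 30
30 + io(38) → 68
68 + ka(88) → 156
Huffman total = 30 + 68 + 156 = 254 bits.
Saving = 312 − 254 = 58 bits.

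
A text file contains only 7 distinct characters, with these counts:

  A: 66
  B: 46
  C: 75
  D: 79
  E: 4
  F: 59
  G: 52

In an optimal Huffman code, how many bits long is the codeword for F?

3

Repeatedly merge the two smallest:
E(4) + B(46) → 50
50 + G(52) → 102
F(59) + A(66) → 125
C(75) + D(79) → 154
102 + 125 → 227
154 + 227 → 381
F sits 3 levels below the root, so its codeword is 3 bits.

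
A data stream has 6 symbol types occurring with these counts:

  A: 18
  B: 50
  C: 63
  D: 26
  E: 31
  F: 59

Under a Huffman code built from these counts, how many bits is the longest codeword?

4

Merge the two lowest-weight nodes at each step:
combine A(18), D(26) → 44
combine E(31), 44 → 75
combine B(50), F(59) → 109
combine C(63), 75 → 138
combine 109, 138 → 247
Maximum depth reached is 4.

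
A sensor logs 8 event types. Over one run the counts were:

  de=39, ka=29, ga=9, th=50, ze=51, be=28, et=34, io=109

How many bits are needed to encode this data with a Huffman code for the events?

Greedily combine the two least-frequent nodes:
merge ga(9) and be(28): 37
merge ka(29) and et(34): 63
merge 37 and de(39): 76
merge th(50) and ze(51): 101
merge 63 and 76: 139
merge 101 and io(109): 210
merge 139 and 210: 349
Each symbol's bit-cost is frequency × depth; summing gives 975 bits (equivalently 37 + 63 + 76 + 101 + 139 + 210 + 349).

975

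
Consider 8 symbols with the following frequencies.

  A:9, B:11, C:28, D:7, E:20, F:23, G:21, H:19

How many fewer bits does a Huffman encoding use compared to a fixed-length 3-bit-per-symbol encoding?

12

Fixed-length: 3 bits × 138 symbols = 414 bits.
Huffman merges:
combine D(7), A(9) → 16
combine B(11), 16 → 27
combine H(19), E(20) → 39
combine G(21), F(23) → 44
combine 27, C(28) → 55
combine 39, 44 → 83
combine 55, 83 → 138
Huffman total = 16 + 27 + 39 + 44 + 55 + 83 + 138 = 402 bits.
Saving = 414 − 402 = 12 bits.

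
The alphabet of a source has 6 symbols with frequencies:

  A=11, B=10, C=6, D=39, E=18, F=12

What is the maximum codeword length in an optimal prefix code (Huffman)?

4

Merge the two lowest-weight nodes at each step:
combine C(6), B(10) → 16
combine A(11), F(12) → 23
combine 16, E(18) → 34
combine 23, 34 → 57
combine D(39), 57 → 96
The first pair merged (C, B) ends up deepest, at depth 4.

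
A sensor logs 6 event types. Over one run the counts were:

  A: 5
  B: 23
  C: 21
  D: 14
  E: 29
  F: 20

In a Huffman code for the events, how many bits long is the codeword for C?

2

Repeatedly merge the two smallest:
combine A(5), D(14) → 19
combine 19, F(20) → 39
combine C(21), B(23) → 44
combine E(29), 39 → 68
combine 44, 68 → 112
The subtree containing C is merged 2 times, so code length = 2.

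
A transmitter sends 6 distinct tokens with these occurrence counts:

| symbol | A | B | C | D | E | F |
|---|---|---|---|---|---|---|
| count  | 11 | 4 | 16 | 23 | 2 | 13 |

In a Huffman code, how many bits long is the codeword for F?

2

Repeatedly merge the two smallest:
merge E(2) and B(4): 6
merge 6 and A(11): 17
merge F(13) and C(16): 29
merge 17 and D(23): 40
merge 29 and 40: 69
F's leaf is at depth 2, giving a 2-bit codeword.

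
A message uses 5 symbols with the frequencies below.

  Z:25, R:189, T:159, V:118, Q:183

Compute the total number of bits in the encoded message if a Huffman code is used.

1491

Greedily combine the two least-frequent nodes:
merge Z(25) and V(118): 143
merge 143 and T(159): 302
merge Q(183) and R(189): 372
merge 302 and 372: 674
Each symbol's bit-cost is frequency × depth; summing gives 1491 bits (equivalently 143 + 302 + 372 + 674).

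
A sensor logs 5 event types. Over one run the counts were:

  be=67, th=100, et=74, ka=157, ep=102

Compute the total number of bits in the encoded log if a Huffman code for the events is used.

Greedily combine the two least-frequent nodes:
be(67) + et(74) → 141
th(100) + ep(102) → 202
141 + ka(157) → 298
202 + 298 → 500
Each symbol's bit-cost is frequency × depth; summing gives 1141 bits (equivalently 141 + 202 + 298 + 500).

1141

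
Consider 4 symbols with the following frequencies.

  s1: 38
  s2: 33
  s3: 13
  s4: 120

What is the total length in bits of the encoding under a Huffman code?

334

Greedily combine the two least-frequent nodes:
combine s3(13), s2(33) → 46
combine s1(38), 46 → 84
combine 84, s4(120) → 204
The encoded length is the sum of every internal node's weight: 46 + 84 + 204 = 334 bits.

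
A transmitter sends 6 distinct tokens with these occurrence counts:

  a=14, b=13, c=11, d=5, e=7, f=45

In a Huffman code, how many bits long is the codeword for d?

4

Huffman merges, smallest pair first:
combine d(5), e(7) → 12
combine c(11), 12 → 23
combine b(13), a(14) → 27
combine 23, 27 → 50
combine f(45), 50 → 95
d's leaf is at depth 4, giving a 4-bit codeword.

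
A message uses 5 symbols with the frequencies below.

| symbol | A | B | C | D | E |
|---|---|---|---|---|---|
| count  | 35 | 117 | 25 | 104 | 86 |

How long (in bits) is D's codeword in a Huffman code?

2

Build the tree from the bottom:
merge C(25) and A(35): 60
merge 60 and E(86): 146
merge D(104) and B(117): 221
merge 146 and 221: 367
D sits 2 levels below the root, so its codeword is 2 bits.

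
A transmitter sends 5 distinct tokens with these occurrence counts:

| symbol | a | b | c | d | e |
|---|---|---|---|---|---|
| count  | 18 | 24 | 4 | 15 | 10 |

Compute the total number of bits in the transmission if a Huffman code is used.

Build the Huffman tree bottom-up:
merge c(4) and e(10): 14
merge 14 and d(15): 29
merge a(18) and b(24): 42
merge 29 and 42: 71
The encoded length is the sum of every internal node's weight: 14 + 29 + 42 + 71 = 156 bits.

156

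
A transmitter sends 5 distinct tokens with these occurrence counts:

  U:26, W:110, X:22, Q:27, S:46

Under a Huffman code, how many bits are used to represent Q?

3

Huffman merges, smallest pair first:
merge X(22) and U(26): 48
merge Q(27) and S(46): 73
merge 48 and 73: 121
merge W(110) and 121: 231
Q sits 3 levels below the root, so its codeword is 3 bits.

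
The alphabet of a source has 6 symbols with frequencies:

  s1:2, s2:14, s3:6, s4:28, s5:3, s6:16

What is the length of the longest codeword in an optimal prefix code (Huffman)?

Merge the two lowest-weight nodes at each step:
combine s1(2), s5(3) → 5
combine 5, s3(6) → 11
combine 11, s2(14) → 25
combine s6(16), 25 → 41
combine s4(28), 41 → 69
The rarest symbols sit at the bottom; the longest codeword is 5 bits.

5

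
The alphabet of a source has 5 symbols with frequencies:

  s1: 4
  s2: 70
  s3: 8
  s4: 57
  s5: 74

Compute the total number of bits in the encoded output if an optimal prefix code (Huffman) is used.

Greedily combine the two least-frequent nodes:
combine s1(4), s3(8) → 12
combine 12, s4(57) → 69
combine 69, s2(70) → 139
combine s5(74), 139 → 213
The encoded length is the sum of every internal node's weight: 12 + 69 + 139 + 213 = 433 bits.

433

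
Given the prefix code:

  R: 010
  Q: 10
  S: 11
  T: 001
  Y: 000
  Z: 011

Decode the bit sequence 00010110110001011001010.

Read left to right; each codeword is recognised as soon as it completes (prefix code):
  000→Y | 10→Q | 11→S | 011→Z | 000→Y | 10→Q | 11→S | 001→T | 010→R
Decoded message: YQSZYQSTR

YQSZYQSTR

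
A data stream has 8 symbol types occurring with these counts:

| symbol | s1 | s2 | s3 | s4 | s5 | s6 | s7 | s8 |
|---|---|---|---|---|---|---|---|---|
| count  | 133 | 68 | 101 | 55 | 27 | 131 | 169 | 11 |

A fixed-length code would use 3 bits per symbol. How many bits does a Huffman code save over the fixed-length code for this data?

Fixed-length: 3 bits × 695 symbols = 2085 bits.
Huffman merges:
combine s8(11), s5(27) → 38
combine 38, s4(55) → 93
combine s2(68), 93 → 161
combine s3(101), s6(131) → 232
combine s1(133), 161 → 294
combine s7(169), 232 → 401
combine 294, 401 → 695
Huffman total = 38 + 93 + 161 + 232 + 294 + 401 + 695 = 1914 bits.
Saving = 2085 − 1914 = 171 bits.

171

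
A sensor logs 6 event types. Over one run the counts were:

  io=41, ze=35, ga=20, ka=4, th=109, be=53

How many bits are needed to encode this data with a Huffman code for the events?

Merge the two smallest weights repeatedly:
combine ka(4), ga(20) → 24
combine 24, ze(35) → 59
combine io(41), be(53) → 94
combine 59, 94 → 153
combine th(109), 153 → 262
The encoded length is the sum of every internal node's weight: 24 + 59 + 94 + 153 + 262 = 592 bits.

592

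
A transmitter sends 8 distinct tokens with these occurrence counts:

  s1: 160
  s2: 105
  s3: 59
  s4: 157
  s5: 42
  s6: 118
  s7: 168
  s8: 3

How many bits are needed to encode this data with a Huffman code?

2257

Merge the two smallest weights repeatedly:
merge s8(3) and s5(42): 45
merge 45 and s3(59): 104
merge 104 and s2(105): 209
merge s6(118) and s4(157): 275
merge s1(160) and s7(168): 328
merge 209 and 275: 484
merge 328 and 484: 812
The encoded length is the sum of every internal node's weight: 45 + 104 + 209 + 275 + 328 + 484 + 812 = 2257 bits.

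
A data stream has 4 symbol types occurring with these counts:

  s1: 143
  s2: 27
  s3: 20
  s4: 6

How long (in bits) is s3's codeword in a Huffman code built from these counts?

Repeatedly merge the two smallest:
s4(6) + s3(20) → 26
26 + s2(27) → 53
53 + s1(143) → 196
The subtree containing s3 is merged 3 times, so code length = 3.

3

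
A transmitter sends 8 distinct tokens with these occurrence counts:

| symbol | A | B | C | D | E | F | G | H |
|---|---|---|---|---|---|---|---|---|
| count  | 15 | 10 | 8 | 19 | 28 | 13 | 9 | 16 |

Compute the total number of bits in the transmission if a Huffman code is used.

343

Build the Huffman tree bottom-up:
combine C(8), G(9) → 17
combine B(10), F(13) → 23
combine A(15), H(16) → 31
combine 17, D(19) → 36
combine 23, E(28) → 51
combine 31, 36 → 67
combine 51, 67 → 118
Each symbol's bit-cost is frequency × depth; summing gives 343 bits (equivalently 17 + 23 + 31 + 36 + 51 + 67 + 118).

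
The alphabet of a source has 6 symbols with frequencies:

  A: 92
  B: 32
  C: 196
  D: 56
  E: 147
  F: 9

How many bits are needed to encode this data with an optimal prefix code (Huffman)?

1195

Greedily combine the two least-frequent nodes:
merge F(9) and B(32): 41
merge 41 and D(56): 97
merge A(92) and 97: 189
merge E(147) and 189: 336
merge C(196) and 336: 532
The encoded length is the sum of every internal node's weight: 41 + 97 + 189 + 336 + 532 = 1195 bits.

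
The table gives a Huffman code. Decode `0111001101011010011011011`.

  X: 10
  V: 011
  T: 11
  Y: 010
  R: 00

VXVYTYVVV

Read left to right; each codeword is recognised as soon as it completes (prefix code):
  011→V | 10→X | 011→V | 010→Y | 11→T | 010→Y | 011→V | 011→V | 011→V
Decoded message: VXVYTYVVV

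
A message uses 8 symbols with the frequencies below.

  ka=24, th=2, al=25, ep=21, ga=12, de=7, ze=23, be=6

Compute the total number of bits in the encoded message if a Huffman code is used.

Merge the two smallest weights repeatedly:
merge th(2) and be(6): 8
merge de(7) and 8: 15
merge ga(12) and 15: 27
merge ep(21) and ze(23): 44
merge ka(24) and al(25): 49
merge 27 and 44: 71
merge 49 and 71: 120
Total encoded bits = sum of merged weights = 8 + 15 + 27 + 44 + 49 + 71 + 120 = 334.

334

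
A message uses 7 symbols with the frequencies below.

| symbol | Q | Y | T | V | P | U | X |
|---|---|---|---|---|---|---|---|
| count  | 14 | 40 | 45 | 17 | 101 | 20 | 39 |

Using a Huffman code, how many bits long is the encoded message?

Greedily combine the two least-frequent nodes:
combine Q(14), V(17) → 31
combine U(20), 31 → 51
combine X(39), Y(40) → 79
combine T(45), 51 → 96
combine 79, 96 → 175
combine P(101), 175 → 276
The encoded length is the sum of every internal node's weight: 31 + 51 + 79 + 96 + 175 + 276 = 708 bits.

708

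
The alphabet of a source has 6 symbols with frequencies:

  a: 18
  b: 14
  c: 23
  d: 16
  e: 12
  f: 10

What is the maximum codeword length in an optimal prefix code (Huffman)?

3

Merge the two lowest-weight nodes at each step:
merge f(10) and e(12): 22
merge b(14) and d(16): 30
merge a(18) and 22: 40
merge c(23) and 30: 53
merge 40 and 53: 93
The rarest symbols sit at the bottom; the longest codeword is 3 bits.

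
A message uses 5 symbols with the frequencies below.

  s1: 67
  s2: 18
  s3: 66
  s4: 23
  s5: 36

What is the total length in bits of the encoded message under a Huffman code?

461

Build the Huffman tree bottom-up:
merge s2(18) and s4(23): 41
merge s5(36) and 41: 77
merge s3(66) and s1(67): 133
merge 77 and 133: 210
The encoded length is the sum of every internal node's weight: 41 + 77 + 133 + 210 = 461 bits.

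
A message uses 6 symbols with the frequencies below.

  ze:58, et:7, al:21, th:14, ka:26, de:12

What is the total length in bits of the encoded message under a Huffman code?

317

Merge the two smallest weights repeatedly:
merge et(7) and de(12): 19
merge th(14) and 19: 33
merge al(21) and ka(26): 47
merge 33 and 47: 80
merge ze(58) and 80: 138
The encoded length is the sum of every internal node's weight: 19 + 33 + 47 + 80 + 138 = 317 bits.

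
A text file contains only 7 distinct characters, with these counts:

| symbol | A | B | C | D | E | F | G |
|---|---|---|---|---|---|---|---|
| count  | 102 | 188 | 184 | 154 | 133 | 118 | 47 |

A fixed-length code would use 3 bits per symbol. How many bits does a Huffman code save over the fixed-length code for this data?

223

Fixed-length: 3 bits × 926 symbols = 2778 bits.
Huffman merges:
merge G(47) and A(102): 149
merge F(118) and E(133): 251
merge 149 and D(154): 303
merge C(184) and B(188): 372
merge 251 and 303: 554
merge 372 and 554: 926
Huffman total = 149 + 251 + 303 + 372 + 554 + 926 = 2555 bits.
Saving = 2778 − 2555 = 223 bits.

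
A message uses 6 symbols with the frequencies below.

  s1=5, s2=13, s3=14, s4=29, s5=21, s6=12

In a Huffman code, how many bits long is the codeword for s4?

2

Build the tree from the bottom:
merge s1(5) and s6(12): 17
merge s2(13) and s3(14): 27
merge 17 and s5(21): 38
merge 27 and s4(29): 56
merge 38 and 56: 94
s4 sits 2 levels below the root, so its codeword is 2 bits.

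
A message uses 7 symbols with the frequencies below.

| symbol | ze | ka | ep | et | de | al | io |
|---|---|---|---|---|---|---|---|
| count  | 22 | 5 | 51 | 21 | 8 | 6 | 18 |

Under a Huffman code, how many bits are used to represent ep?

Build the tree from the bottom:
merge ka(5) and al(6): 11
merge de(8) and 11: 19
merge io(18) and 19: 37
merge et(21) and ze(22): 43
merge 37 and 43: 80
merge ep(51) and 80: 131
ep sits one level below the root: a 1-bit codeword.

1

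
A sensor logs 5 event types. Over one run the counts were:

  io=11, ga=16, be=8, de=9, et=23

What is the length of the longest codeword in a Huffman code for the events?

Merge the two lowest-weight nodes at each step:
combine be(8), de(9) → 17
combine io(11), ga(16) → 27
combine 17, et(23) → 40
combine 27, 40 → 67
The rarest symbols sit at the bottom; the longest codeword is 3 bits.

3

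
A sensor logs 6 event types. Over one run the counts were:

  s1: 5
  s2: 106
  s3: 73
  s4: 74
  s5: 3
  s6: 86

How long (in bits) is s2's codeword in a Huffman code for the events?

2

Build the tree from the bottom:
combine s5(3), s1(5) → 8
combine 8, s3(73) → 81
combine s4(74), 81 → 155
combine s6(86), s2(106) → 192
combine 155, 192 → 347
The subtree containing s2 is merged 2 times, so code length = 2.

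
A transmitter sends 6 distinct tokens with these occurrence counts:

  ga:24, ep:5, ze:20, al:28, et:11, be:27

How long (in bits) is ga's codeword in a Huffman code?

Huffman merges, smallest pair first:
ep(5) + et(11) → 16
16 + ze(20) → 36
ga(24) + be(27) → 51
al(28) + 36 → 64
51 + 64 → 115
ga's leaf is at depth 2, giving a 2-bit codeword.

2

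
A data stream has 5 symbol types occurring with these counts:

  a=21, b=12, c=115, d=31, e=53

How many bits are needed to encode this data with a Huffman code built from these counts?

Greedily combine the two least-frequent nodes:
merge b(12) and a(21): 33
merge d(31) and 33: 64
merge e(53) and 64: 117
merge c(115) and 117: 232
The encoded length is the sum of every internal node's weight: 33 + 64 + 117 + 232 = 446 bits.

446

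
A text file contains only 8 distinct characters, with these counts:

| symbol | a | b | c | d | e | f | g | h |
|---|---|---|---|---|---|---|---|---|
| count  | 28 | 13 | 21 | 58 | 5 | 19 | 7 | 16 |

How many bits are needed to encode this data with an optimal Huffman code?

452

Merge the two smallest weights repeatedly:
e(5) + g(7) → 12
12 + b(13) → 25
h(16) + f(19) → 35
c(21) + 25 → 46
a(28) + 35 → 63
46 + d(58) → 104
63 + 104 → 167
Each symbol's bit-cost is frequency × depth; summing gives 452 bits (equivalently 12 + 25 + 35 + 46 + 63 + 104 + 167).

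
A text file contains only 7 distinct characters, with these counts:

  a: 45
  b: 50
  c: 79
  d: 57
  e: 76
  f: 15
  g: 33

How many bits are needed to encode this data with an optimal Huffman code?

Build the Huffman tree bottom-up:
merge f(15) and g(33): 48
merge a(45) and 48: 93
merge b(50) and d(57): 107
merge e(76) and c(79): 155
merge 93 and 107: 200
merge 155 and 200: 355
The encoded length is the sum of every internal node's weight: 48 + 93 + 107 + 155 + 200 + 355 = 958 bits.

958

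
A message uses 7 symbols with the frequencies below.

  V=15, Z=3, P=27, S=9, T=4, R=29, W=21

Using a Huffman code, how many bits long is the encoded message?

Build the Huffman tree bottom-up:
merge Z(3) and T(4): 7
merge 7 and S(9): 16
merge V(15) and 16: 31
merge W(21) and P(27): 48
merge R(29) and 31: 60
merge 48 and 60: 108
Each symbol's bit-cost is frequency × depth; summing gives 270 bits (equivalently 7 + 16 + 31 + 48 + 60 + 108).

270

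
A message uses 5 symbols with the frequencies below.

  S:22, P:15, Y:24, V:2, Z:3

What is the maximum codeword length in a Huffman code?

Merge the two lowest-weight nodes at each step:
merge V(2) and Z(3): 5
merge 5 and P(15): 20
merge 20 and S(22): 42
merge Y(24) and 42: 66
The first pair merged (V, Z) ends up deepest, at depth 4.

4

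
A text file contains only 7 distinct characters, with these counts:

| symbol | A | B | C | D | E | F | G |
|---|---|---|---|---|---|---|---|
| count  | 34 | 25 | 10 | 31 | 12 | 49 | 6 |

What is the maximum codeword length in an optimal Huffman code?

5

Merge the two lowest-weight nodes at each step:
G(6) + C(10) → 16
E(12) + 16 → 28
B(25) + 28 → 53
D(31) + A(34) → 65
F(49) + 53 → 102
65 + 102 → 167
The rarest symbols sit at the bottom; the longest codeword is 5 bits.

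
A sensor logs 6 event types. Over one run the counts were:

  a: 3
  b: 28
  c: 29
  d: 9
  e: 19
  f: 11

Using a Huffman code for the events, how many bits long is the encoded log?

Build the Huffman tree bottom-up:
a(3) + d(9) → 12
f(11) + 12 → 23
e(19) + 23 → 42
b(28) + c(29) → 57
42 + 57 → 99
Total encoded bits = sum of merged weights = 12 + 23 + 42 + 57 + 99 = 233.

233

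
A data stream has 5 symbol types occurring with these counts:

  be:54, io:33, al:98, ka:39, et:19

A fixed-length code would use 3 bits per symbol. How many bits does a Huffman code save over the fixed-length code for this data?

Fixed-length: 3 bits × 243 symbols = 729 bits.
Huffman merges:
combine et(19), io(33) → 52
combine ka(39), 52 → 91
combine be(54), 91 → 145
combine al(98), 145 → 243
Huffman total = 52 + 91 + 145 + 243 = 531 bits.
Saving = 729 − 531 = 198 bits.

198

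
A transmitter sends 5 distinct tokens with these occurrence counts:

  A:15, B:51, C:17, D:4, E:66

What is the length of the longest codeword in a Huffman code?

Merge the two lowest-weight nodes at each step:
D(4) + A(15) → 19
C(17) + 19 → 36
36 + B(51) → 87
E(66) + 87 → 153
The rarest symbols sit at the bottom; the longest codeword is 4 bits.

4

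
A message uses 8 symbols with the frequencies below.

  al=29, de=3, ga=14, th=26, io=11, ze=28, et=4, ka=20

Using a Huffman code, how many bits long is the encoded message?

Merge the two smallest weights repeatedly:
combine de(3), et(4) → 7
combine 7, io(11) → 18
combine ga(14), 18 → 32
combine ka(20), th(26) → 46
combine ze(28), al(29) → 57
combine 32, 46 → 78
combine 57, 78 → 135
Each symbol's bit-cost is frequency × depth; summing gives 373 bits (equivalently 7 + 18 + 32 + 46 + 57 + 78 + 135).

373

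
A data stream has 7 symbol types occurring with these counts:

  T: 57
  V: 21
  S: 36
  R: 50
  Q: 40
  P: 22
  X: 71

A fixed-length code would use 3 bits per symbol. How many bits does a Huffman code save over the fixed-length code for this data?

Fixed-length: 3 bits × 297 symbols = 891 bits.
Huffman merges:
V(21) + P(22) → 43
S(36) + Q(40) → 76
43 + R(50) → 93
T(57) + X(71) → 128
76 + 93 → 169
128 + 169 → 297
Huffman total = 43 + 76 + 93 + 128 + 169 + 297 = 806 bits.
Saving = 891 − 806 = 85 bits.

85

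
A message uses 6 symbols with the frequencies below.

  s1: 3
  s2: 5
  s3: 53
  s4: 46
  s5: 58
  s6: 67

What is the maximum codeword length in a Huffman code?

Merge the two lowest-weight nodes at each step:
merge s1(3) and s2(5): 8
merge 8 and s4(46): 54
merge s3(53) and 54: 107
merge s5(58) and s6(67): 125
merge 107 and 125: 232
Maximum depth reached is 4.

4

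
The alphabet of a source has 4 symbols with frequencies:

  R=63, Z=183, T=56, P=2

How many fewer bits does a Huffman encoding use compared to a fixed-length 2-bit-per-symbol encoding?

125

Fixed-length: 2 bits × 304 symbols = 608 bits.
Huffman merges:
merge P(2) and T(56): 58
merge 58 and R(63): 121
merge 121 and Z(183): 304
Huffman total = 58 + 121 + 304 = 483 bits.
Saving = 608 − 483 = 125 bits.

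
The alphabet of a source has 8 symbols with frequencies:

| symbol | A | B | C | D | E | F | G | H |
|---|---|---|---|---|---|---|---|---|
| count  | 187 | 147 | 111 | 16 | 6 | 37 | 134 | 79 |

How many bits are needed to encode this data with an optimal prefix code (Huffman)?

1898

Merge the two smallest weights repeatedly:
combine E(6), D(16) → 22
combine 22, F(37) → 59
combine 59, H(79) → 138
combine C(111), G(134) → 245
combine 138, B(147) → 285
combine A(187), 245 → 432
combine 285, 432 → 717
Each symbol's bit-cost is frequency × depth; summing gives 1898 bits (equivalently 22 + 59 + 138 + 245 + 285 + 432 + 717).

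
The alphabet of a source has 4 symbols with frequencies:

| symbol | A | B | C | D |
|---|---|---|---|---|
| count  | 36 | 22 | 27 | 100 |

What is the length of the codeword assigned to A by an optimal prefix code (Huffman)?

Build the tree from the bottom:
merge B(22) and C(27): 49
merge A(36) and 49: 85
merge 85 and D(100): 185
The subtree containing A is merged 2 times, so code length = 2.

2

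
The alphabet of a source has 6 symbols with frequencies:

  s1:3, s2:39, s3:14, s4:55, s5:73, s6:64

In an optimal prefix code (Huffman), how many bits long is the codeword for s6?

Build the tree from the bottom:
s1(3) + s3(14) → 17
17 + s2(39) → 56
s4(55) + 56 → 111
s6(64) + s5(73) → 137
111 + 137 → 248
s6's leaf is at depth 2, giving a 2-bit codeword.

2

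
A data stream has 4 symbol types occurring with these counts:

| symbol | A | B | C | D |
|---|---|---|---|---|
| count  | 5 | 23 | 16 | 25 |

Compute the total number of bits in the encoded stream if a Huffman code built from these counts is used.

Build the Huffman tree bottom-up:
merge A(5) and C(16): 21
merge 21 and B(23): 44
merge D(25) and 44: 69
Total encoded bits = sum of merged weights = 21 + 44 + 69 = 134.

134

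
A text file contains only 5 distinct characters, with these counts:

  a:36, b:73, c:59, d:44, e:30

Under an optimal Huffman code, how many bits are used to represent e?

3

Huffman merges, smallest pair first:
e(30) + a(36) → 66
d(44) + c(59) → 103
66 + b(73) → 139
103 + 139 → 242
e's leaf is at depth 3, giving a 3-bit codeword.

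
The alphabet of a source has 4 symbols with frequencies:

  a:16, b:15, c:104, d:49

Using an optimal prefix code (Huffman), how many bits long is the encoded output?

295

Greedily combine the two least-frequent nodes:
merge b(15) and a(16): 31
merge 31 and d(49): 80
merge 80 and c(104): 184
Each symbol's bit-cost is frequency × depth; summing gives 295 bits (equivalently 31 + 80 + 184).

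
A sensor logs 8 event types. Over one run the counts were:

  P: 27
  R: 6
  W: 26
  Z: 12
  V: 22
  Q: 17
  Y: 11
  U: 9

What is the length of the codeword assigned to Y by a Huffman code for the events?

Repeatedly merge the two smallest:
R(6) + U(9) → 15
Y(11) + Z(12) → 23
15 + Q(17) → 32
V(22) + 23 → 45
W(26) + P(27) → 53
32 + 45 → 77
53 + 77 → 130
Y sits 4 levels below the root, so its codeword is 4 bits.

4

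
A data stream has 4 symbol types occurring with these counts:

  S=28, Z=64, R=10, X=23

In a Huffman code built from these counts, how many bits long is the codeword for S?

2

Huffman merges, smallest pair first:
R(10) + X(23) → 33
S(28) + 33 → 61
61 + Z(64) → 125
S sits 2 levels below the root, so its codeword is 2 bits.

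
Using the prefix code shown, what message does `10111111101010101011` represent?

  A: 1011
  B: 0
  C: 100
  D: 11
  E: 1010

ADDEEA

Read left to right; each codeword is recognised as soon as it completes (prefix code):
  1011→A | 11→D | 11→D | 1010→E | 1010→E | 1011→A
Decoded message: ADDEEA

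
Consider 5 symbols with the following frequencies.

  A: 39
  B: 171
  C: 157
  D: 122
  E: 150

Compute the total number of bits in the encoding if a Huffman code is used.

1439

Merge the two smallest weights repeatedly:
combine A(39), D(122) → 161
combine E(150), C(157) → 307
combine 161, B(171) → 332
combine 307, 332 → 639
Each symbol's bit-cost is frequency × depth; summing gives 1439 bits (equivalently 161 + 307 + 332 + 639).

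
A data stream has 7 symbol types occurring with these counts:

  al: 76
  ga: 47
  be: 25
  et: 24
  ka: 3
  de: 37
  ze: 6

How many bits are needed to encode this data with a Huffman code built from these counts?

Merge the two smallest weights repeatedly:
combine ka(3), ze(6) → 9
combine 9, et(24) → 33
combine be(25), 33 → 58
combine de(37), ga(47) → 84
combine 58, al(76) → 134
combine 84, 134 → 218
The encoded length is the sum of every internal node's weight: 9 + 33 + 58 + 84 + 134 + 218 = 536 bits.

536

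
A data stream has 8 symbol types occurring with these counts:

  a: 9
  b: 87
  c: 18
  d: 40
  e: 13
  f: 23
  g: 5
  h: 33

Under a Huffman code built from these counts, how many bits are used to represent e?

Repeatedly merge the two smallest:
merge g(5) and a(9): 14
merge e(13) and 14: 27
merge c(18) and f(23): 41
merge 27 and h(33): 60
merge d(40) and 41: 81
merge 60 and 81: 141
merge b(87) and 141: 228
The subtree containing e is merged 4 times, so code length = 4.

4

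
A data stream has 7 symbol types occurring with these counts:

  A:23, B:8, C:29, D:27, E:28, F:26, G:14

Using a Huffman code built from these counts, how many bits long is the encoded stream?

Build the Huffman tree bottom-up:
merge B(8) and G(14): 22
merge 22 and A(23): 45
merge F(26) and D(27): 53
merge E(28) and C(29): 57
merge 45 and 53: 98
merge 57 and 98: 155
Total encoded bits = sum of merged weights = 22 + 45 + 53 + 57 + 98 + 155 = 430.

430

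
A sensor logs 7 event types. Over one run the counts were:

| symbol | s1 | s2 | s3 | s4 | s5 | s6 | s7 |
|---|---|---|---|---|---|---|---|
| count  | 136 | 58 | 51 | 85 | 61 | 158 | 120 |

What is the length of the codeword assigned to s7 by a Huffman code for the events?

Repeatedly merge the two smallest:
combine s3(51), s2(58) → 109
combine s5(61), s4(85) → 146
combine 109, s7(120) → 229
combine s1(136), 146 → 282
combine s6(158), 229 → 387
combine 282, 387 → 669
s7's leaf is at depth 3, giving a 3-bit codeword.

3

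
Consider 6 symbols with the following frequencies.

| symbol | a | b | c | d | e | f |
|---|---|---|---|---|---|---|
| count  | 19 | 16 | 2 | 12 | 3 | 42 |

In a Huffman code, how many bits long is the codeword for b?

3

Build the tree from the bottom:
c(2) + e(3) → 5
5 + d(12) → 17
b(16) + 17 → 33
a(19) + 33 → 52
f(42) + 52 → 94
b sits 3 levels below the root, so its codeword is 3 bits.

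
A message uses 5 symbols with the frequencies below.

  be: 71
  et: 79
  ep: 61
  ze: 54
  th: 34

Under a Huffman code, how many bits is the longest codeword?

3

Merge the two lowest-weight nodes at each step:
combine th(34), ze(54) → 88
combine ep(61), be(71) → 132
combine et(79), 88 → 167
combine 132, 167 → 299
The rarest symbols sit at the bottom; the longest codeword is 3 bits.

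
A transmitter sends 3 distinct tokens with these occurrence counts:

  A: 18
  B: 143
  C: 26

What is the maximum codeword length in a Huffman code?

Merge the two lowest-weight nodes at each step:
A(18) + C(26) → 44
44 + B(143) → 187
The first pair merged (A, C) ends up deepest, at depth 2.

2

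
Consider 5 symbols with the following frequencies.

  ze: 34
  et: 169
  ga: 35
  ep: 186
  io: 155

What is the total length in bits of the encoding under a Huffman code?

Merge the two smallest weights repeatedly:
ze(34) + ga(35) → 69
69 + io(155) → 224
et(169) + ep(186) → 355
224 + 355 → 579
The encoded length is the sum of every internal node's weight: 69 + 224 + 355 + 579 = 1227 bits.

1227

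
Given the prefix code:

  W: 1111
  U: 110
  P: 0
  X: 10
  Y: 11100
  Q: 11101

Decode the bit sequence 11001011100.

Read left to right; each codeword is recognised as soon as it completes (prefix code):
  110→U | 0→P | 10→X | 11100→Y
Decoded message: UPXY

UPXY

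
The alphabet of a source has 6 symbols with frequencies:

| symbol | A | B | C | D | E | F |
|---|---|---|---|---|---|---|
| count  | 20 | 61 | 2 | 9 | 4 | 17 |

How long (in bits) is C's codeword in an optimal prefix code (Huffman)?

Build the tree from the bottom:
merge C(2) and E(4): 6
merge 6 and D(9): 15
merge 15 and F(17): 32
merge A(20) and 32: 52
merge 52 and B(61): 113
C sits 5 levels below the root, so its codeword is 5 bits.

5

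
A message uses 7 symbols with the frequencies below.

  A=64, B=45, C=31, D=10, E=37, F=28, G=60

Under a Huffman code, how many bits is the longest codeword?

Merge the two lowest-weight nodes at each step:
combine D(10), F(28) → 38
combine C(31), E(37) → 68
combine 38, B(45) → 83
combine G(60), A(64) → 124
combine 68, 83 → 151
combine 124, 151 → 275
Maximum depth reached is 4.

4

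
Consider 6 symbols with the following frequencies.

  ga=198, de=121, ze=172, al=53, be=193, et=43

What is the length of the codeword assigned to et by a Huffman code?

4

Repeatedly merge the two smallest:
et(43) + al(53) → 96
96 + de(121) → 217
ze(172) + be(193) → 365
ga(198) + 217 → 415
365 + 415 → 780
The subtree containing et is merged 4 times, so code length = 4.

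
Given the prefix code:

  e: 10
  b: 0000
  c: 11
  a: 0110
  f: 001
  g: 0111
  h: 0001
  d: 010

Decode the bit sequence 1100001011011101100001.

Read left to right; each codeword is recognised as soon as it completes (prefix code):
  11→c | 0000→b | 10→e | 11→c | 0111→g | 0110→a | 0001→h
Decoded message: cbecgah

cbecgah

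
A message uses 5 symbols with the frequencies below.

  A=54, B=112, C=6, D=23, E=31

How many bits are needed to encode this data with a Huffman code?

Merge the two smallest weights repeatedly:
merge C(6) and D(23): 29
merge 29 and E(31): 60
merge A(54) and 60: 114
merge B(112) and 114: 226
The encoded length is the sum of every internal node's weight: 29 + 60 + 114 + 226 = 429 bits.

429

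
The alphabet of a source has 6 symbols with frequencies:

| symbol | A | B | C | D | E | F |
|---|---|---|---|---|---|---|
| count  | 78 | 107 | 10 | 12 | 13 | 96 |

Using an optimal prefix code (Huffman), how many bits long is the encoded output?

689

Build the Huffman tree bottom-up:
merge C(10) and D(12): 22
merge E(13) and 22: 35
merge 35 and A(78): 113
merge F(96) and B(107): 203
merge 113 and 203: 316
Total encoded bits = sum of merged weights = 22 + 35 + 113 + 203 + 316 = 689.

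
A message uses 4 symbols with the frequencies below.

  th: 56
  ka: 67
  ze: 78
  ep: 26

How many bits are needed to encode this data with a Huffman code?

Merge the two smallest weights repeatedly:
combine ep(26), th(56) → 82
combine ka(67), ze(78) → 145
combine 82, 145 → 227
Each symbol's bit-cost is frequency × depth; summing gives 454 bits (equivalently 82 + 145 + 227).

454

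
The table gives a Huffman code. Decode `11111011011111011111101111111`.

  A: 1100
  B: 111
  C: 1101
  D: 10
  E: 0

BCDBCBCBB

Read left to right; each codeword is recognised as soon as it completes (prefix code):
  111→B | 1101→C | 10→D | 111→B | 1101→C | 111→B | 1101→C | 111→B | 111→B
Decoded message: BCDBCBCBB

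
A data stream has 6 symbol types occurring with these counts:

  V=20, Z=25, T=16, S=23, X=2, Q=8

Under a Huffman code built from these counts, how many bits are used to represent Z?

2

Huffman merges, smallest pair first:
combine X(2), Q(8) → 10
combine 10, T(16) → 26
combine V(20), S(23) → 43
combine Z(25), 26 → 51
combine 43, 51 → 94
Z's leaf is at depth 2, giving a 2-bit codeword.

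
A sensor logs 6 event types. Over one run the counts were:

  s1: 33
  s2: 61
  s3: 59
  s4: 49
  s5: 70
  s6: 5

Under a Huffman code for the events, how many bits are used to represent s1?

Huffman merges, smallest pair first:
combine s6(5), s1(33) → 38
combine 38, s4(49) → 87
combine s3(59), s2(61) → 120
combine s5(70), 87 → 157
combine 120, 157 → 277
s1's leaf is at depth 4, giving a 4-bit codeword.

4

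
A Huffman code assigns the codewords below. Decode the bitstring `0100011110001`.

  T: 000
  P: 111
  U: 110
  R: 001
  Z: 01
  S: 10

Read left to right; each codeword is recognised as soon as it completes (prefix code):
  01→Z | 000→T | 111→P | 10→S | 001→R
Decoded message: ZTPSR

ZTPSR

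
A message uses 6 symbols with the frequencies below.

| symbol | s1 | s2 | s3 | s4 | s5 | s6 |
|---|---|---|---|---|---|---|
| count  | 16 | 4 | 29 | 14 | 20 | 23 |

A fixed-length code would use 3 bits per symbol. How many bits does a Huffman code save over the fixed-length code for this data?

Fixed-length: 3 bits × 106 symbols = 318 bits.
Huffman merges:
merge s2(4) and s4(14): 18
merge s1(16) and 18: 34
merge s5(20) and s6(23): 43
merge s3(29) and 34: 63
merge 43 and 63: 106
Huffman total = 18 + 34 + 43 + 63 + 106 = 264 bits.
Saving = 318 − 264 = 54 bits.

54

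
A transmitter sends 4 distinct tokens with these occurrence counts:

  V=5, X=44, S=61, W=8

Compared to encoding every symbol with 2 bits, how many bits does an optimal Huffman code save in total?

48

Fixed-length: 2 bits × 118 symbols = 236 bits.
Huffman merges:
V(5) + W(8) → 13
13 + X(44) → 57
57 + S(61) → 118
Huffman total = 13 + 57 + 118 = 188 bits.
Saving = 236 − 188 = 48 bits.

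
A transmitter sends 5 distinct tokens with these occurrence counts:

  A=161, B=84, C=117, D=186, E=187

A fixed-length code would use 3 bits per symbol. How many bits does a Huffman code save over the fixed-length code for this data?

Fixed-length: 3 bits × 735 symbols = 2205 bits.
Huffman merges:
merge B(84) and C(117): 201
merge A(161) and D(186): 347
merge E(187) and 201: 388
merge 347 and 388: 735
Huffman total = 201 + 347 + 388 + 735 = 1671 bits.
Saving = 2205 − 1671 = 534 bits.

534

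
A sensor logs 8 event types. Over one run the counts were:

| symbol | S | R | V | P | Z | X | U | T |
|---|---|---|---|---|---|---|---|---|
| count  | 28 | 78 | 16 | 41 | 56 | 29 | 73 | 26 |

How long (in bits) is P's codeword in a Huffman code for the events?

Build the tree from the bottom:
combine V(16), T(26) → 42
combine S(28), X(29) → 57
combine P(41), 42 → 83
combine Z(56), 57 → 113
combine U(73), R(78) → 151
combine 83, 113 → 196
combine 151, 196 → 347
P's leaf is at depth 3, giving a 3-bit codeword.

3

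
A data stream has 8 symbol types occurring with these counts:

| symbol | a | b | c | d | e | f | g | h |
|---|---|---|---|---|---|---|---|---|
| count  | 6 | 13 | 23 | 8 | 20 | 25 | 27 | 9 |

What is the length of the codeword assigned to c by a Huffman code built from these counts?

Repeatedly merge the two smallest:
merge a(6) and d(8): 14
merge h(9) and b(13): 22
merge 14 and e(20): 34
merge 22 and c(23): 45
merge f(25) and g(27): 52
merge 34 and 45: 79
merge 52 and 79: 131
c sits 3 levels below the root, so its codeword is 3 bits.

3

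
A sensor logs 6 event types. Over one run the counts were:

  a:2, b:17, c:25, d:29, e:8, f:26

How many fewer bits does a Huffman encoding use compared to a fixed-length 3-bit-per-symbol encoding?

70

Fixed-length: 3 bits × 107 symbols = 321 bits.
Huffman merges:
a(2) + e(8) → 10
10 + b(17) → 27
c(25) + f(26) → 51
27 + d(29) → 56
51 + 56 → 107
Huffman total = 10 + 27 + 51 + 56 + 107 = 251 bits.
Saving = 321 − 251 = 70 bits.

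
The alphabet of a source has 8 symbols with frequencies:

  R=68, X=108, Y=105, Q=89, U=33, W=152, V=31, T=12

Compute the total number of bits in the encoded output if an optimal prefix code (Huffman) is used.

1653

Merge the two smallest weights repeatedly:
combine T(12), V(31) → 43
combine U(33), 43 → 76
combine R(68), 76 → 144
combine Q(89), Y(105) → 194
combine X(108), 144 → 252
combine W(152), 194 → 346
combine 252, 346 → 598
Each symbol's bit-cost is frequency × depth; summing gives 1653 bits (equivalently 43 + 76 + 144 + 194 + 252 + 346 + 598).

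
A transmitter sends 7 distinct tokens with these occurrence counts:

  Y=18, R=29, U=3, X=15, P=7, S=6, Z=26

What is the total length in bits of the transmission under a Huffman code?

Build the Huffman tree bottom-up:
merge U(3) and S(6): 9
merge P(7) and 9: 16
merge X(15) and 16: 31
merge Y(18) and Z(26): 44
merge R(29) and 31: 60
merge 44 and 60: 104
Each symbol's bit-cost is frequency × depth; summing gives 264 bits (equivalently 9 + 16 + 31 + 44 + 60 + 104).

264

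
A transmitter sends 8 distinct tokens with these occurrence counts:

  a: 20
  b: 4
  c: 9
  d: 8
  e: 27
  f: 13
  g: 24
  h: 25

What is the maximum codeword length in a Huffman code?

5

Merge the two lowest-weight nodes at each step:
combine b(4), d(8) → 12
combine c(9), 12 → 21
combine f(13), a(20) → 33
combine 21, g(24) → 45
combine h(25), e(27) → 52
combine 33, 45 → 78
combine 52, 78 → 130
The first pair merged (b, d) ends up deepest, at depth 5.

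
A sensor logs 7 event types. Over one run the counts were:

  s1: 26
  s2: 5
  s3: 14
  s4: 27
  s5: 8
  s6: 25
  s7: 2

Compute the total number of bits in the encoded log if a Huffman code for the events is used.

Merge the two smallest weights repeatedly:
merge s7(2) and s2(5): 7
merge 7 and s5(8): 15
merge s3(14) and 15: 29
merge s6(25) and s1(26): 51
merge s4(27) and 29: 56
merge 51 and 56: 107
Each symbol's bit-cost is frequency × depth; summing gives 265 bits (equivalently 7 + 15 + 29 + 51 + 56 + 107).

265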